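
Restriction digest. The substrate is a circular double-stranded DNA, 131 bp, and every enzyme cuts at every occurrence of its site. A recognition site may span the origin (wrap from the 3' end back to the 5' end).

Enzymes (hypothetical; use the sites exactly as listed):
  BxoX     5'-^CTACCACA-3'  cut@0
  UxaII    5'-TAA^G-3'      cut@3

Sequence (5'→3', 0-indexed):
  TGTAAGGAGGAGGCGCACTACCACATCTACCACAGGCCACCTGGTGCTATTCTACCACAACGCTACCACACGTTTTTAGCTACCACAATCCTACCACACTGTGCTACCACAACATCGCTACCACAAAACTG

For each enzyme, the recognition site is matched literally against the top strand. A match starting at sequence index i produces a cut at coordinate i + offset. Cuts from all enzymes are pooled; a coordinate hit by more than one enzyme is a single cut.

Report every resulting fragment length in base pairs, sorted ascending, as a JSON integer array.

Site scan:
  BxoX CTACCACA/0: at [17, 26, 51, 62, 79, 90, 103, 117] ⇒ [17, 26, 51, 62, 79, 90, 103, 117]
  UxaII TAAG/3: at [2] ⇒ [5]

All cut coordinates (distinct, sorted): [5, 17, 26, 51, 62, 79, 90, 103, 117]

Fragments:
  5→17: 12 bp
  17→26: 9 bp
  26→51: 25 bp
  51→62: 11 bp
  62→79: 17 bp
  79→90: 11 bp
  90→103: 13 bp
  103→117: 14 bp
  117→5 (wrap): 131-117+5 = 19 bp

[9,11,11,12,13,14,17,19,25]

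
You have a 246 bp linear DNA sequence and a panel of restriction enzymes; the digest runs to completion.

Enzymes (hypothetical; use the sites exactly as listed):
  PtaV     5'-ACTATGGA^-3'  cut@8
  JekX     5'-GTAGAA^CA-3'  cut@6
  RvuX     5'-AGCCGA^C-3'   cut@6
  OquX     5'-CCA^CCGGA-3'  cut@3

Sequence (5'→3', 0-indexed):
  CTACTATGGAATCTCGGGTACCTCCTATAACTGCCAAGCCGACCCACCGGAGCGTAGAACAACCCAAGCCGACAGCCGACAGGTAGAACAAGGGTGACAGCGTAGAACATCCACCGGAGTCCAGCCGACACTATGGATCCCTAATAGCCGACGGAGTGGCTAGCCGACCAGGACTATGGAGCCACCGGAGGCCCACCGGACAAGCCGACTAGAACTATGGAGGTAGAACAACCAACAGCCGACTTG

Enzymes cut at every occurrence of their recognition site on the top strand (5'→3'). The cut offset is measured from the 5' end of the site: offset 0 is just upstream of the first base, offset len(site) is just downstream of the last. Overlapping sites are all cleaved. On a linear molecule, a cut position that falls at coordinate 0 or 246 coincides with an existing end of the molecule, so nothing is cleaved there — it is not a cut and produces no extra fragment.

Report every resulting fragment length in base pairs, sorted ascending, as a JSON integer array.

Per-enzyme occurrences:
  PtaV ACTATGGA/8: at [2, 129, 172, 213] ⇒ [10, 137, 180, 221]
  JekX GTAGAACA/6: at [53, 82, 101, 222] ⇒ [59, 88, 107, 228]
  RvuX AGCCGAC/6: at [36, 66, 73, 122, 145, 161, 202, 236] ⇒ [42, 72, 79, 128, 151, 167, 208, 242]
  OquX CCACCGGA/3: at [43, 110, 181, 192] ⇒ [46, 113, 184, 195]

All cut coordinates (distinct, sorted): [10, 42, 46, 59, 72, 79, 88, 107, 113, 128, 137, 151, 167, 180, 184, 195, 208, 221, 228, 242]

Fragment lengths:
  [0,10): 10 bp
  [10,42): 32 bp
  [42,46): 4 bp
  [46,59): 13 bp
  [59,72): 13 bp
  [72,79): 7 bp
  [79,88): 9 bp
  [88,107): 19 bp
  [107,113): 6 bp
  [113,128): 15 bp
  [128,137): 9 bp
  [137,151): 14 bp
  [151,167): 16 bp
  [167,180): 13 bp
  [180,184): 4 bp
  [184,195): 11 bp
  [195,208): 13 bp
  [208,221): 13 bp
  [221,228): 7 bp
  [228,242): 14 bp
  [242,246): 4 bp

[4,4,4,6,7,7,9,9,10,11,13,13,13,13,13,14,14,15,16,19,32]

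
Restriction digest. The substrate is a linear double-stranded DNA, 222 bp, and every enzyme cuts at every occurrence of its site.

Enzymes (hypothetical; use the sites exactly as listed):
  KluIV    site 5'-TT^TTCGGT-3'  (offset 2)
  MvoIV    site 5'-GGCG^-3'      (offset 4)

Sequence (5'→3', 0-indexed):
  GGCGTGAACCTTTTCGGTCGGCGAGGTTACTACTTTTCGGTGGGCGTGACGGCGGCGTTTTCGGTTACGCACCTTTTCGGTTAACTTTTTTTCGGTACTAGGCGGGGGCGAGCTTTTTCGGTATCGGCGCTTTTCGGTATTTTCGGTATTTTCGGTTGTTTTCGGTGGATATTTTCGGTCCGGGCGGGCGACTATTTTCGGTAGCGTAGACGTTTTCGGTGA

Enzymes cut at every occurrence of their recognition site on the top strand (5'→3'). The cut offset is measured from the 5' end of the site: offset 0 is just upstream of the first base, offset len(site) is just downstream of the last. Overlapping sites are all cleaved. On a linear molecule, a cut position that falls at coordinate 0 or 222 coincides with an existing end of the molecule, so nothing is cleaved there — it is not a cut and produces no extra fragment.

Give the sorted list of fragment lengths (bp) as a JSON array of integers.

Site scan:
  KluIV (TTTTCGGT, off=2): starts [10, 33, 57, 73, 88, 114, 130, 139, 148, 158, 171, 194, 212] → cuts [12, 35, 59, 75, 90, 116, 132, 141, 150, 160, 173, 196, 214]
  MvoIV (GGCG, off=4): starts [0, 19, 42, 50, 53, 100, 106, 125, 182, 186] → cuts [4, 23, 46, 54, 57, 104, 110, 129, 186, 190]

All cut coordinates (distinct, sorted): [4, 12, 23, 35, 46, 54, 57, 59, 75, 90, 104, 110, 116, 129, 132, 141, 150, 160, 173, 186, 190, 196, 214]

Fragment lengths:
  [0,4): 4 bp
  [4,12): 8 bp
  [12,23): 11 bp
  [23,35): 12 bp
  [35,46): 11 bp
  [46,54): 8 bp
  [54,57): 3 bp
  [57,59): 2 bp
  [59,75): 16 bp
  [75,90): 15 bp
  [90,104): 14 bp
  [104,110): 6 bp
  [110,116): 6 bp
  [116,129): 13 bp
  [129,132): 3 bp
  [132,141): 9 bp
  [141,150): 9 bp
  [150,160): 10 bp
  [160,173): 13 bp
  [173,186): 13 bp
  [186,190): 4 bp
  [190,196): 6 bp
  [196,214): 18 bp
  [214,222): 8 bp

[2,3,3,4,4,6,6,6,8,8,8,9,9,10,11,11,12,13,13,13,14,15,16,18]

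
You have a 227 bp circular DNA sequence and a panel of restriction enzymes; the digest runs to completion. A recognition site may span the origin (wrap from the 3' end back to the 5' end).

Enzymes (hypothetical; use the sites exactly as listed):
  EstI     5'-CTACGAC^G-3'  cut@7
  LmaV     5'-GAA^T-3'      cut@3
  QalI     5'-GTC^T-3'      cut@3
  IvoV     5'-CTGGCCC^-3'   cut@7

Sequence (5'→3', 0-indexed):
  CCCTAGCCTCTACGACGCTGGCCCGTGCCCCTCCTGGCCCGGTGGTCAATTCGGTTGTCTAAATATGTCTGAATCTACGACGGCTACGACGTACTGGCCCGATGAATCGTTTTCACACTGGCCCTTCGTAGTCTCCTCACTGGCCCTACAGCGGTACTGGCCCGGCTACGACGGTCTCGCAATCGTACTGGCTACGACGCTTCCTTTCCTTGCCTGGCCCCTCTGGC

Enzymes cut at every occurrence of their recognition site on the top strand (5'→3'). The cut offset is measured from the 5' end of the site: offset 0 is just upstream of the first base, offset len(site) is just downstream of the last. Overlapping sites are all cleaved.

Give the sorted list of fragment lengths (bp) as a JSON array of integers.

[4,4,6,8,8,9,9,9,9,10,10,13,14,16,17,18,19,22,22]

Site scan:
  EstI (CTACGACG, off=7): starts [9, 74, 83, 165, 191] → cuts [16, 81, 90, 172, 198]
  LmaV (GAAT, off=3): starts [70, 103] → cuts [73, 106]
  QalI (GTCT, off=3): starts [56, 66, 130, 173] → cuts [59, 69, 133, 176]
  IvoV (CTGGCCC, off=7): starts [17, 33, 93, 117, 139, 156, 213, 222] → cuts [2, 24, 40, 100, 124, 146, 163, 220]

All cut coordinates (distinct, sorted): [2, 16, 24, 40, 59, 69, 73, 81, 90, 100, 106, 124, 133, 146, 163, 172, 176, 198, 220]

Fragment lengths:
  2→16: 14 bp
  16→24: 8 bp
  24→40: 16 bp
  40→59: 19 bp
  59→69: 10 bp
  69→73: 4 bp
  73→81: 8 bp
  81→90: 9 bp
  90→100: 10 bp
  100→106: 6 bp
  106→124: 18 bp
  124→133: 9 bp
  133→146: 13 bp
  146→163: 17 bp
  163→172: 9 bp
  172→176: 4 bp
  176→198: 22 bp
  198→220: 22 bp
  220→2 (wrap): 227-220+2 = 9 bp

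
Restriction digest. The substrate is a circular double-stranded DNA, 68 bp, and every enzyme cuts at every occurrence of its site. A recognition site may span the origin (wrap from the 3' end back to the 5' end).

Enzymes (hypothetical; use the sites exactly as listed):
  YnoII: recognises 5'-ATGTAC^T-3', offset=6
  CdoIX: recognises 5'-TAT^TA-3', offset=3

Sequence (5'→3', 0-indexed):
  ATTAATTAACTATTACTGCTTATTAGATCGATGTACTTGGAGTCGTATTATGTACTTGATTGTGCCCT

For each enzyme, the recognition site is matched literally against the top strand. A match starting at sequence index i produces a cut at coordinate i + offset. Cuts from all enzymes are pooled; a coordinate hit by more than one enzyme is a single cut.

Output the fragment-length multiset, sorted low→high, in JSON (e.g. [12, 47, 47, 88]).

Scan for sites:
  YnoII (ATGTACT, off=6): starts [30, 49] → cuts [36, 55]
  CdoIX (TATTA, off=3): starts [10, 20, 45, 67] → cuts [2, 13, 23, 48]

Pooled cuts: [2, 13, 23, 36, 48, 55]

Fragment lengths:
  2→13: 11 bp
  13→23: 10 bp
  23→36: 13 bp
  36→48: 12 bp
  48→55: 7 bp
  55→2 (wrap): 68-55+2 = 15 bp

[7,10,11,12,13,15]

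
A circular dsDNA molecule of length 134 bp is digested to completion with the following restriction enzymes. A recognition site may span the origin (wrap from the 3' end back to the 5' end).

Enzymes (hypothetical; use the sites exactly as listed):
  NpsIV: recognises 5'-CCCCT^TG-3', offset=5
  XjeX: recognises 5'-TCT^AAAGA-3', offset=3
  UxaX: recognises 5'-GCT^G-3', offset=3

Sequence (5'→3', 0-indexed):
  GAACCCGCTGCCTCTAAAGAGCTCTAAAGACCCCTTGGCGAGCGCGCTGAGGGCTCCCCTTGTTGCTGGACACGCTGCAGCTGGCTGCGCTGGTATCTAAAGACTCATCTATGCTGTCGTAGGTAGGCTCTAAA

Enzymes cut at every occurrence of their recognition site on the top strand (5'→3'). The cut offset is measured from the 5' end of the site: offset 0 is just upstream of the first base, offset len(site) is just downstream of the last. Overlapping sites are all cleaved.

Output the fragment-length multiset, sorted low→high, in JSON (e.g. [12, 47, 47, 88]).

Site scan:
  NpsIV CCCCTTG/5: at [30, 55] ⇒ [35, 60]
  XjeX TCTAAAGA/3: at [12, 22, 95, 128] ⇒ [15, 25, 98, 131]
  UxaX GCTG/3: at [6, 45, 64, 73, 79, 83, 88, 112] ⇒ [9, 48, 67, 76, 82, 86, 91, 115]

Pooled cuts: [9, 15, 25, 35, 48, 60, 67, 76, 82, 86, 91, 98, 115, 131]

Fragments:
  9→15: 6 bp
  15→25: 10 bp
  25→35: 10 bp
  35→48: 13 bp
  48→60: 12 bp
  60→67: 7 bp
  67→76: 9 bp
  76→82: 6 bp
  82→86: 4 bp
  86→91: 5 bp
  91→98: 7 bp
  98→115: 17 bp
  115→131: 16 bp
  131→9 (wrap): 134-131+9 = 12 bp

[4,5,6,6,7,7,9,10,10,12,12,13,16,17]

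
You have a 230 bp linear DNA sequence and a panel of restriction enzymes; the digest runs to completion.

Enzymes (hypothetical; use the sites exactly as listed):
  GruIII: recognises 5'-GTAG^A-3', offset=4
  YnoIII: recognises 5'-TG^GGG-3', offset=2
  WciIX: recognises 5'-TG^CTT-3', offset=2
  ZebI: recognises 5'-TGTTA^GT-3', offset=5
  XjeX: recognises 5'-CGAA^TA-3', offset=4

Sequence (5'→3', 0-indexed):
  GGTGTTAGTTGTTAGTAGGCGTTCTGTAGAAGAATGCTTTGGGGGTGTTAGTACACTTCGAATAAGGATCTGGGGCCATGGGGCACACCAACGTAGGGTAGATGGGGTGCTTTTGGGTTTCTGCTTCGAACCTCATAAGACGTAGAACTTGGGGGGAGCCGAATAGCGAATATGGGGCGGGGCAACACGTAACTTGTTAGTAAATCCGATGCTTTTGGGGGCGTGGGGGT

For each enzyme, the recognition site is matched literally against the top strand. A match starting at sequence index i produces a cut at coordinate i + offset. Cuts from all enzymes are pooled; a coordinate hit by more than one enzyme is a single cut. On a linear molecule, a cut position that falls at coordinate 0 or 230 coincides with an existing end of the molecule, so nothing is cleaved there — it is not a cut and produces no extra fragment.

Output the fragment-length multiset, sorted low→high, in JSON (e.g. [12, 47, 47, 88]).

Per-enzyme occurrences:
  GruIII (GTAGA, off=4): starts [25, 97, 141] → cuts [29, 101, 145]
  YnoIII (TGGGG, off=2): starts [39, 70, 78, 102, 149, 172, 215, 223] → cuts [41, 72, 80, 104, 151, 174, 217, 225]
  WciIX (TGCTT, off=2): starts [34, 107, 121, 209] → cuts [36, 109, 123, 211]
  ZebI (TGTTAGT, off=5): starts [2, 9, 45, 194] → cuts [7, 14, 50, 199]
  XjeX (CGAATA, off=4): starts [58, 159, 166] → cuts [62, 163, 170]

Pooled cuts: [7, 14, 29, 36, 41, 50, 62, 72, 80, 101, 104, 109, 123, 145, 151, 163, 170, 174, 199, 211, 217, 225]

Fragments:
  [0,7): 7 bp
  [7,14): 7 bp
  [14,29): 15 bp
  [29,36): 7 bp
  [36,41): 5 bp
  [41,50): 9 bp
  [50,62): 12 bp
  [62,72): 10 bp
  [72,80): 8 bp
  [80,101): 21 bp
  [101,104): 3 bp
  [104,109): 5 bp
  [109,123): 14 bp
  [123,145): 22 bp
  [145,151): 6 bp
  [151,163): 12 bp
  [163,170): 7 bp
  [170,174): 4 bp
  [174,199): 25 bp
  [199,211): 12 bp
  [211,217): 6 bp
  [217,225): 8 bp
  [225,230): 5 bp

[3,4,5,5,5,6,6,7,7,7,7,8,8,9,10,12,12,12,14,15,21,22,25]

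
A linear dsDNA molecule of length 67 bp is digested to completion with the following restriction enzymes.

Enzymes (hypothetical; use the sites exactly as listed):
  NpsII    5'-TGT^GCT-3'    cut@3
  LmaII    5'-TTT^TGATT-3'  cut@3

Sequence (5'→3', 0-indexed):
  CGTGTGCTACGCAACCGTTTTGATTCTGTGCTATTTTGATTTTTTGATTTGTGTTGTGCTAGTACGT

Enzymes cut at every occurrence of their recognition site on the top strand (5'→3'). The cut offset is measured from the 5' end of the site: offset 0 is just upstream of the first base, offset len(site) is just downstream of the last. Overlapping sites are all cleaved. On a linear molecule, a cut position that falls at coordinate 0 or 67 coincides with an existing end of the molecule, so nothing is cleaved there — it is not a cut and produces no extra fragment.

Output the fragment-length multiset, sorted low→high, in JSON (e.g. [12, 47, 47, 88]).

[5,7,8,9,10,13,15]

Site scan:
  NpsII (TGTGCT, off=3): starts [2, 26, 54] → cuts [5, 29, 57]
  LmaII (TTTTGATT, off=3): starts [17, 33, 41] → cuts [20, 36, 44]

All cut coordinates (distinct, sorted): [5, 20, 29, 36, 44, 57]

Fragment lengths:
  [0,5): 5 bp
  [5,20): 15 bp
  [20,29): 9 bp
  [29,36): 7 bp
  [36,44): 8 bp
  [44,57): 13 bp
  [57,67): 10 bp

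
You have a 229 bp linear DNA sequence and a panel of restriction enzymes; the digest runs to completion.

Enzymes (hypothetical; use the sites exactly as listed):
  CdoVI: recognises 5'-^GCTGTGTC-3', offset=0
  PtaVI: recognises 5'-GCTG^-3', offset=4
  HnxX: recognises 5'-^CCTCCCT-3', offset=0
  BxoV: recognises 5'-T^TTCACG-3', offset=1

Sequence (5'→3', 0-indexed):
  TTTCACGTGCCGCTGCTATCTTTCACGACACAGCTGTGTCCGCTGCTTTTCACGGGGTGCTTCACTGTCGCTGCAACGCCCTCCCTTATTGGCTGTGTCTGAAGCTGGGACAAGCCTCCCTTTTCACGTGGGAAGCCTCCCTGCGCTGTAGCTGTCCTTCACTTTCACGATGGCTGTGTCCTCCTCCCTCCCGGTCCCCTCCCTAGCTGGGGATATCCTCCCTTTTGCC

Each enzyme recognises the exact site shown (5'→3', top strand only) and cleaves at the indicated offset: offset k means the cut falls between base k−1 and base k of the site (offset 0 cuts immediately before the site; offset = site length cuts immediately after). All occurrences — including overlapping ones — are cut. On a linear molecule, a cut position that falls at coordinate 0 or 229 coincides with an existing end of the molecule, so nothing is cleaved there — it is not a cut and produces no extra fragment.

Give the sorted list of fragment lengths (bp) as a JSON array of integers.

[1,3,4,4,4,6,6,6,6,7,7,8,9,9,9,11,12,12,12,13,13,13,14,15,25]

Per-enzyme occurrences:
  CdoVI (GCTGTGTC, off=0): starts [32, 91, 172] → cuts [32, 91, 172]
  PtaVI (GCTG, off=4): starts [11, 32, 41, 69, 91, 103, 144, 150, 172, 205] → cuts [15, 36, 45, 73, 95, 107, 148, 154, 176, 209]
  HnxX (CCTCCCT, off=0): starts [79, 114, 135, 182, 197, 216] → cuts [79, 114, 135, 182, 197, 216]
  BxoV (TTTCACG, off=1): starts [0, 20, 47, 121, 162] → cuts [1, 21, 48, 122, 163]

All cut coordinates (distinct, sorted): [1, 15, 21, 32, 36, 45, 48, 73, 79, 91, 95, 107, 114, 122, 135, 148, 154, 163, 172, 176, 182, 197, 209, 216]

Fragment lengths:
  [0,1): 1 bp
  [1,15): 14 bp
  [15,21): 6 bp
  [21,32): 11 bp
  [32,36): 4 bp
  [36,45): 9 bp
  [45,48): 3 bp
  [48,73): 25 bp
  [73,79): 6 bp
  [79,91): 12 bp
  [91,95): 4 bp
  [95,107): 12 bp
  [107,114): 7 bp
  [114,122): 8 bp
  [122,135): 13 bp
  [135,148): 13 bp
  [148,154): 6 bp
  [154,163): 9 bp
  [163,172): 9 bp
  [172,176): 4 bp
  [176,182): 6 bp
  [182,197): 15 bp
  [197,209): 12 bp
  [209,216): 7 bp
  [216,229): 13 bp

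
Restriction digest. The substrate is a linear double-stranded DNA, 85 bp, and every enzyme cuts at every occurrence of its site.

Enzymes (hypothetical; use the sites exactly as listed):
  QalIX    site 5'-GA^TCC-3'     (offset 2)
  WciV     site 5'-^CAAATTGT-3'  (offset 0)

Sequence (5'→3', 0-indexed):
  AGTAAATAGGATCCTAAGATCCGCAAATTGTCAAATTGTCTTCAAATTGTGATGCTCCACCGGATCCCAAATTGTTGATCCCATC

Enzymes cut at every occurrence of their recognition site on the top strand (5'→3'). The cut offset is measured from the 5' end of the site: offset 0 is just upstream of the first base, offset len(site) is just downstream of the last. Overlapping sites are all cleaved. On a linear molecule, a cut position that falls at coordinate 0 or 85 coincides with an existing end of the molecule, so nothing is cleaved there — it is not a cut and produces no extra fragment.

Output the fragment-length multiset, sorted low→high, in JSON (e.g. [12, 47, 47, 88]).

Scan for sites:
  QalIX GATCC/2: at [9, 17, 62, 76] ⇒ [11, 19, 64, 78]
  WciV CAAATTGT/0: at [23, 31, 42, 67] ⇒ [23, 31, 42, 67]

Pooled cuts: [11, 19, 23, 31, 42, 64, 67, 78]

Fragments:
  [0,11): 11 bp
  [11,19): 8 bp
  [19,23): 4 bp
  [23,31): 8 bp
  [31,42): 11 bp
  [42,64): 22 bp
  [64,67): 3 bp
  [67,78): 11 bp
  [78,85): 7 bp

[3,4,7,8,8,11,11,11,22]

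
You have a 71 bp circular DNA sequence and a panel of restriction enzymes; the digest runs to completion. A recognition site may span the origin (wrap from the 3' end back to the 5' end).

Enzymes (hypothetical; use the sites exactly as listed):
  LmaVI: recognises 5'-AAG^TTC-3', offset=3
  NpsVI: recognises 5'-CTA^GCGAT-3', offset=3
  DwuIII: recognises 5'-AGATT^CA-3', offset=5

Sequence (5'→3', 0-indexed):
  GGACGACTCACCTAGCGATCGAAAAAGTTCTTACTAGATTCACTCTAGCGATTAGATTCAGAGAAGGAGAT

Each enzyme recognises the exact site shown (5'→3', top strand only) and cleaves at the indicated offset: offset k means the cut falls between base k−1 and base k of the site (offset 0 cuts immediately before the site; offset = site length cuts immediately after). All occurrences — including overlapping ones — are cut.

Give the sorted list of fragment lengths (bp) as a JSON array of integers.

Site scan:
  LmaVI (AAGTTC, off=3): starts [24] → cuts [27]
  NpsVI (CTAGCGAT, off=3): starts [11, 44] → cuts [14, 47]
  DwuIII (AGATTCA, off=5): starts [35, 53] → cuts [40, 58]

All cut coordinates (distinct, sorted): [14, 27, 40, 47, 58]

Fragments:
  14→27: 13 bp
  27→40: 13 bp
  40→47: 7 bp
  47→58: 11 bp
  58→14 (wrap): 71-58+14 = 27 bp

[7,11,13,13,27]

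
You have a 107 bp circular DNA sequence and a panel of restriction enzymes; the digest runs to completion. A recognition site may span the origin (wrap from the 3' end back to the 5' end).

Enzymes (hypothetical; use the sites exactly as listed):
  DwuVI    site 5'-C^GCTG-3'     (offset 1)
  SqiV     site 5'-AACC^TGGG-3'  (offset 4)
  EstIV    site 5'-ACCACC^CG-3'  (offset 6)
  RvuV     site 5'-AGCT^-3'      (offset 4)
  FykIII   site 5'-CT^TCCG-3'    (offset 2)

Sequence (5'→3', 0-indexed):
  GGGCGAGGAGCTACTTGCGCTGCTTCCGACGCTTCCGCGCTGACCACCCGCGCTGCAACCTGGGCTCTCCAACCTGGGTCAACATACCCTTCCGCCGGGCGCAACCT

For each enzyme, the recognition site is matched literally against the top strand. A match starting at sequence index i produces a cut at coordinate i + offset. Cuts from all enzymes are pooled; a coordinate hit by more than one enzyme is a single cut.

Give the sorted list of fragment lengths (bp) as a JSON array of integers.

[3,5,6,6,9,9,10,13,14,16,16]

Scan for sites:
  DwuVI CGCTG/1: at [17, 37, 50] ⇒ [18, 38, 51]
  SqiV AACCTGGG/4: at [56, 70, 102] ⇒ [60, 74, 106]
  EstIV ACCACCCG/6: at [42] ⇒ [48]
  RvuV AGCT/4: at [8] ⇒ [12]
  FykIII CTTCCG/2: at [22, 31, 88] ⇒ [24, 33, 90]

Pooled cuts: [12, 18, 24, 33, 38, 48, 51, 60, 74, 90, 106]

Fragments:
  12→18: 6 bp
  18→24: 6 bp
  24→33: 9 bp
  33→38: 5 bp
  38→48: 10 bp
  48→51: 3 bp
  51→60: 9 bp
  60→74: 14 bp
  74→90: 16 bp
  90→106: 16 bp
  106→12 (wrap): 107-106+12 = 13 bp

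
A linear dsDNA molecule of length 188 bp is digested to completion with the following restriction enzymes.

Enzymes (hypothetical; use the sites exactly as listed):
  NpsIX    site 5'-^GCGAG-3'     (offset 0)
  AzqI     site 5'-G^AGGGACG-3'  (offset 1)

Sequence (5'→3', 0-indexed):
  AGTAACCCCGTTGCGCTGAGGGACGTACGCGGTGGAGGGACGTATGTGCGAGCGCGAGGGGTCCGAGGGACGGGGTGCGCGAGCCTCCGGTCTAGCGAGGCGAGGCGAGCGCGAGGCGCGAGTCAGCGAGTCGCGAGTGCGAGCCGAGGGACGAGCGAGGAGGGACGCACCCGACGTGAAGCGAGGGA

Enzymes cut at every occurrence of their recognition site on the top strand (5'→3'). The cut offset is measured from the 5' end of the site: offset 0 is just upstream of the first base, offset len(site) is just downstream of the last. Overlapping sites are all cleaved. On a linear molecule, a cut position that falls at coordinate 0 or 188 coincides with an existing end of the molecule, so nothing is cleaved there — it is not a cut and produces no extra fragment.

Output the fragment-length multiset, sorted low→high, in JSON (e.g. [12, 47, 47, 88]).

[5,5,6,6,6,6,7,7,8,8,8,8,12,12,13,16,17,18,20]

Per-enzyme occurrences:
  NpsIX GCGAG/0: at [47, 53, 78, 94, 99, 104, 110, 117, 125, 132, 138, 154, 180] ⇒ [47, 53, 78, 94, 99, 104, 110, 117, 125, 132, 138, 154, 180]
  AzqI GAGGGACG/1: at [17, 34, 64, 145, 159] ⇒ [18, 35, 65, 146, 160]

Pooled cuts: [18, 35, 47, 53, 65, 78, 94, 99, 104, 110, 117, 125, 132, 138, 146, 154, 160, 180]

Fragment lengths:
  [0,18): 18 bp
  [18,35): 17 bp
  [35,47): 12 bp
  [47,53): 6 bp
  [53,65): 12 bp
  [65,78): 13 bp
  [78,94): 16 bp
  [94,99): 5 bp
  [99,104): 5 bp
  [104,110): 6 bp
  [110,117): 7 bp
  [117,125): 8 bp
  [125,132): 7 bp
  [132,138): 6 bp
  [138,146): 8 bp
  [146,154): 8 bp
  [154,160): 6 bp
  [160,180): 20 bp
  [180,188): 8 bp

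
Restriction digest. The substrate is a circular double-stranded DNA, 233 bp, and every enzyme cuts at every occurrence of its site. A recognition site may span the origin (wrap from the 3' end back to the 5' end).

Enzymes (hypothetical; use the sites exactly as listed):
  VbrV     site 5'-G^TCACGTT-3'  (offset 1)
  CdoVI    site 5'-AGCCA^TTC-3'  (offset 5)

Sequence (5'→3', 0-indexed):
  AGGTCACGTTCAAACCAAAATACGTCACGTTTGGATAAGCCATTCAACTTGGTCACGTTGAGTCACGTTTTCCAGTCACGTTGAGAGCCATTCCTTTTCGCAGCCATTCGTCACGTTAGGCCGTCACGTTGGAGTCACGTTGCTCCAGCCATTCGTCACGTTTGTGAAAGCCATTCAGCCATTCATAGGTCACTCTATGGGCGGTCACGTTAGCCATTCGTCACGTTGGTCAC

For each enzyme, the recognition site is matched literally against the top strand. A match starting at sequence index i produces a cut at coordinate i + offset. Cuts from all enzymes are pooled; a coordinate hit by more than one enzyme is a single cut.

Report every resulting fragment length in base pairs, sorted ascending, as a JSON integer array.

Per-enzyme occurrences:
  VbrV GTCACGTT/1: at [2, 23, 51, 61, 74, 109, 122, 133, 154, 203, 219] ⇒ [3, 24, 52, 62, 75, 110, 123, 134, 155, 204, 220]
  CdoVI AGCCATTC/5: at [37, 85, 101, 146, 168, 176, 211] ⇒ [42, 90, 106, 151, 173, 181, 216]

All cut coordinates (distinct, sorted): [3, 24, 42, 52, 62, 75, 90, 106, 110, 123, 134, 151, 155, 173, 181, 204, 216, 220]

Fragments:
  3→24: 21 bp
  24→42: 18 bp
  42→52: 10 bp
  52→62: 10 bp
  62→75: 13 bp
  75→90: 15 bp
  90→106: 16 bp
  106→110: 4 bp
  110→123: 13 bp
  123→134: 11 bp
  134→151: 17 bp
  151→155: 4 bp
  155→173: 18 bp
  173→181: 8 bp
  181→204: 23 bp
  204→216: 12 bp
  216→220: 4 bp
  220→3 (wrap): 233-220+3 = 16 bp

[4,4,4,8,10,10,11,12,13,13,15,16,16,17,18,18,21,23]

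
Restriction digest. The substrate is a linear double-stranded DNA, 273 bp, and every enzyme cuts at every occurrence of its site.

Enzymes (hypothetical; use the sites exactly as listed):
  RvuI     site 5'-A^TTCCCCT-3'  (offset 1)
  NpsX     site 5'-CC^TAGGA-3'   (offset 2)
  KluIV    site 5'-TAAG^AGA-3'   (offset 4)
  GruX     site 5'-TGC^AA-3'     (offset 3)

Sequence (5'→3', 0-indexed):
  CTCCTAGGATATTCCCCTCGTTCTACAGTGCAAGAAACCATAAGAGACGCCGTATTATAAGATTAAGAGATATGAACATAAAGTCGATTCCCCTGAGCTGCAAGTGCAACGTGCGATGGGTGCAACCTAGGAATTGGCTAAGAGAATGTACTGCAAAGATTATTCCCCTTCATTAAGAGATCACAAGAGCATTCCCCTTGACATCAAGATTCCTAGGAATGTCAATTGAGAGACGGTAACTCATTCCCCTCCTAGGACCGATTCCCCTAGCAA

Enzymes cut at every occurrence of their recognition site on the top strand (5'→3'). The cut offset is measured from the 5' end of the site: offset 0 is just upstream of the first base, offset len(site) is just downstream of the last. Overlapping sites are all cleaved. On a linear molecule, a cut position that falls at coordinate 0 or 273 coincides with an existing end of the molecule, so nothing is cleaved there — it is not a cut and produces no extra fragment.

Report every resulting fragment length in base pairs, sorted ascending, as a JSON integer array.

[4,4,6,7,8,9,9,12,12,13,14,14,15,15,16,20,20,22,23,30]

Scan for sites:
  RvuI ATTCCCCT/1: at [10, 86, 161, 190, 242, 260] ⇒ [11, 87, 162, 191, 243, 261]
  NpsX CCTAGGA/2: at [2, 125, 211, 250] ⇒ [4, 127, 213, 252]
  KluIV TAAGAGA/4: at [40, 63, 138, 173] ⇒ [44, 67, 142, 177]
  GruX TGCAA/3: at [28, 98, 104, 120, 151] ⇒ [31, 101, 107, 123, 154]

All cut coordinates (distinct, sorted): [4, 11, 31, 44, 67, 87, 101, 107, 123, 127, 142, 154, 162, 177, 191, 213, 243, 252, 261]

Fragments:
  [0,4): 4 bp
  [4,11): 7 bp
  [11,31): 20 bp
  [31,44): 13 bp
  [44,67): 23 bp
  [67,87): 20 bp
  [87,101): 14 bp
  [101,107): 6 bp
  [107,123): 16 bp
  [123,127): 4 bp
  [127,142): 15 bp
  [142,154): 12 bp
  [154,162): 8 bp
  [162,177): 15 bp
  [177,191): 14 bp
  [191,213): 22 bp
  [213,243): 30 bp
  [243,252): 9 bp
  [252,261): 9 bp
  [261,273): 12 bp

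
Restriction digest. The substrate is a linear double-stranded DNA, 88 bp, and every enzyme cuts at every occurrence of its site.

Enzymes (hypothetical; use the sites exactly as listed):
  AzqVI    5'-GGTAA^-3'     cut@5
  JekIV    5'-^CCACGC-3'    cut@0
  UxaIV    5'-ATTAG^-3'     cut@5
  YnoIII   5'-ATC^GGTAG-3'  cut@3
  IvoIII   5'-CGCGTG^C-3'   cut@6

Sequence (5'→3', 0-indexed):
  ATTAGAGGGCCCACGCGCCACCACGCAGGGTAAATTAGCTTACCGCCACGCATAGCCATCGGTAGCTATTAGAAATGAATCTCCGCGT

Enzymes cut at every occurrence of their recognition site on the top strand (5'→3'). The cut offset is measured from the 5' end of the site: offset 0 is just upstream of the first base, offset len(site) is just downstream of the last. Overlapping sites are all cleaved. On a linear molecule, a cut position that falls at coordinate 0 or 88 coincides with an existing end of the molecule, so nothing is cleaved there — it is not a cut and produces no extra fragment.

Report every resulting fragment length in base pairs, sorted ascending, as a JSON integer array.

[5,5,5,7,10,12,13,15,16]

Scan for sites:
  AzqVI GGTAA/5: at [28] ⇒ [33]
  JekIV CCACGC/0: at [10, 20, 45] ⇒ [10, 20, 45]
  UxaIV ATTAG/5: at [0, 33, 67] ⇒ [5, 38, 72]
  YnoIII ATCGGTAG/3: at [57] ⇒ [60]
  IvoIII (CGCGTGC, off=6): no sites

All cut coordinates (distinct, sorted): [5, 10, 20, 33, 38, 45, 60, 72]

Fragment lengths:
  [0,5): 5 bp
  [5,10): 5 bp
  [10,20): 10 bp
  [20,33): 13 bp
  [33,38): 5 bp
  [38,45): 7 bp
  [45,60): 15 bp
  [60,72): 12 bp
  [72,88): 16 bp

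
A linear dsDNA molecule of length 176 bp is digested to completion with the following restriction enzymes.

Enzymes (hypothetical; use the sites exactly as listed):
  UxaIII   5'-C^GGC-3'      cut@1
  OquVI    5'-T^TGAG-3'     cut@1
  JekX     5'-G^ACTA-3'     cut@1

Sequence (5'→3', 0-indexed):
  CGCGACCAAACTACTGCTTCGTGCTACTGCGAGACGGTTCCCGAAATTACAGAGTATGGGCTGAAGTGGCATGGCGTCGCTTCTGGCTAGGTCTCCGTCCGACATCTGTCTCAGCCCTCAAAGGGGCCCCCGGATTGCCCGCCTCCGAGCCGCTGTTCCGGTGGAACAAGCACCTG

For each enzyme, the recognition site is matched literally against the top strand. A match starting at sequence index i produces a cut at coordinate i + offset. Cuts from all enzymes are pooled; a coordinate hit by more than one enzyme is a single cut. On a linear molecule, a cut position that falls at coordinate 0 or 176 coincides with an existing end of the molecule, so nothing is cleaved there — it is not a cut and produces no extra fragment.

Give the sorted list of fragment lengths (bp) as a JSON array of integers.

[176]

Per-enzyme occurrences:
  UxaIII (CGGC, off=1): no sites
  OquVI (TTGAG, off=1): no sites
  JekX (GACTA, off=1): no sites

All cut coordinates (distinct, sorted): ∅

Fragments:
  no cuts → one linear fragment of 176 bp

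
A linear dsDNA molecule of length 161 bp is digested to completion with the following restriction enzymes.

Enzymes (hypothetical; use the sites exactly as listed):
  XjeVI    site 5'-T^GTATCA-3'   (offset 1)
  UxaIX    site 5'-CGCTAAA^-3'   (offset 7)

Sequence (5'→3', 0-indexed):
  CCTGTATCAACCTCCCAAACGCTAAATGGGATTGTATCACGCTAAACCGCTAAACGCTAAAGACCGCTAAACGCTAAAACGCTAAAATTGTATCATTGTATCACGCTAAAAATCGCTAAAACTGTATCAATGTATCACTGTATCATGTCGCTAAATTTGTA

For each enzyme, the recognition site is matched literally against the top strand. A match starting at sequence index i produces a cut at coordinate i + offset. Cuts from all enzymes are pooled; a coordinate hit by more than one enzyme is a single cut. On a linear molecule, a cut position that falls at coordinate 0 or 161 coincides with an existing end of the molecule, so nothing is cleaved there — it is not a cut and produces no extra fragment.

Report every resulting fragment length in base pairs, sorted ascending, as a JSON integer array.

Scan for sites:
  XjeVI (TGTATCA, off=1): starts [2, 32, 88, 96, 122, 130, 138] → cuts [3, 33, 89, 97, 123, 131, 139]
  UxaIX (CGCTAAA, off=7): starts [19, 39, 47, 54, 64, 71, 79, 103, 113, 148] → cuts [26, 46, 54, 61, 71, 78, 86, 110, 120, 155]

Pooled cuts: [3, 26, 33, 46, 54, 61, 71, 78, 86, 89, 97, 110, 120, 123, 131, 139, 155]

Fragment lengths:
  [0,3): 3 bp
  [3,26): 23 bp
  [26,33): 7 bp
  [33,46): 13 bp
  [46,54): 8 bp
  [54,61): 7 bp
  [61,71): 10 bp
  [71,78): 7 bp
  [78,86): 8 bp
  [86,89): 3 bp
  [89,97): 8 bp
  [97,110): 13 bp
  [110,120): 10 bp
  [120,123): 3 bp
  [123,131): 8 bp
  [131,139): 8 bp
  [139,155): 16 bp
  [155,161): 6 bp

[3,3,3,6,7,7,7,8,8,8,8,8,10,10,13,13,16,23]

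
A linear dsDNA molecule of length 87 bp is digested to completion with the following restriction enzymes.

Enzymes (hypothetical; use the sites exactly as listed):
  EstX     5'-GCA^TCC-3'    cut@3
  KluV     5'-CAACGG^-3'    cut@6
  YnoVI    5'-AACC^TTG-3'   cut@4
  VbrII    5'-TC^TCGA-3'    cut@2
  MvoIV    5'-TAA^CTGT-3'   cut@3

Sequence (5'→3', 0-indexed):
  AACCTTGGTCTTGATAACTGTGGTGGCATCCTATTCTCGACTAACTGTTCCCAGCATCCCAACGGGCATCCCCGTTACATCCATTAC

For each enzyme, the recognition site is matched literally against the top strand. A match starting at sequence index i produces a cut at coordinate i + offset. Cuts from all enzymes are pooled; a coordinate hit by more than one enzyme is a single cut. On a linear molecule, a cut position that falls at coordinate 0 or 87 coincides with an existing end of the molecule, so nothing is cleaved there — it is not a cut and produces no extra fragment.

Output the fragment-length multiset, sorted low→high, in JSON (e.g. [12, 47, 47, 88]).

Site scan:
  EstX GCATCC/3: at [25, 53, 65] ⇒ [28, 56, 68]
  KluV CAACGG/6: at [59] ⇒ [65]
  YnoVI AACCTTG/4: at [0] ⇒ [4]
  VbrII TCTCGA/2: at [34] ⇒ [36]
  MvoIV TAACTGT/3: at [14, 41] ⇒ [17, 44]

All cut coordinates (distinct, sorted): [4, 17, 28, 36, 44, 56, 65, 68]

Fragments:
  [0,4): 4 bp
  [4,17): 13 bp
  [17,28): 11 bp
  [28,36): 8 bp
  [36,44): 8 bp
  [44,56): 12 bp
  [56,65): 9 bp
  [65,68): 3 bp
  [68,87): 19 bp

[3,4,8,8,9,11,12,13,19]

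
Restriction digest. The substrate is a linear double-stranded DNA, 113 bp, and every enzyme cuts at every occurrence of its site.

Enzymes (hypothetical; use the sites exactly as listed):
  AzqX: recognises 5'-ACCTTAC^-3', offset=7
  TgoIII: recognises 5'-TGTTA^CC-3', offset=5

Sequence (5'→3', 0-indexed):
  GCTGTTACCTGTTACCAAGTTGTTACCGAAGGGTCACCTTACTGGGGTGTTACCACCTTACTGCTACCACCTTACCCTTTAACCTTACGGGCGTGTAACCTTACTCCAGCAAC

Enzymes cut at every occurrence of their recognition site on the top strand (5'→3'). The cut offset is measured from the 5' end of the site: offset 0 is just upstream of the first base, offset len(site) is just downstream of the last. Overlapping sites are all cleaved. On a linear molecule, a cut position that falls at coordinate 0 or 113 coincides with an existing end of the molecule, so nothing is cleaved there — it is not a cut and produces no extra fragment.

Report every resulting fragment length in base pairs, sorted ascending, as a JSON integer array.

Scan for sites:
  AzqX ACCTTAC/7: at [35, 54, 68, 81, 97] ⇒ [42, 61, 75, 88, 104]
  TgoIII TGTTACC/5: at [2, 9, 20, 47] ⇒ [7, 14, 25, 52]

All cut coordinates (distinct, sorted): [7, 14, 25, 42, 52, 61, 75, 88, 104]

Fragments:
  [0,7): 7 bp
  [7,14): 7 bp
  [14,25): 11 bp
  [25,42): 17 bp
  [42,52): 10 bp
  [52,61): 9 bp
  [61,75): 14 bp
  [75,88): 13 bp
  [88,104): 16 bp
  [104,113): 9 bp

[7,7,9,9,10,11,13,14,16,17]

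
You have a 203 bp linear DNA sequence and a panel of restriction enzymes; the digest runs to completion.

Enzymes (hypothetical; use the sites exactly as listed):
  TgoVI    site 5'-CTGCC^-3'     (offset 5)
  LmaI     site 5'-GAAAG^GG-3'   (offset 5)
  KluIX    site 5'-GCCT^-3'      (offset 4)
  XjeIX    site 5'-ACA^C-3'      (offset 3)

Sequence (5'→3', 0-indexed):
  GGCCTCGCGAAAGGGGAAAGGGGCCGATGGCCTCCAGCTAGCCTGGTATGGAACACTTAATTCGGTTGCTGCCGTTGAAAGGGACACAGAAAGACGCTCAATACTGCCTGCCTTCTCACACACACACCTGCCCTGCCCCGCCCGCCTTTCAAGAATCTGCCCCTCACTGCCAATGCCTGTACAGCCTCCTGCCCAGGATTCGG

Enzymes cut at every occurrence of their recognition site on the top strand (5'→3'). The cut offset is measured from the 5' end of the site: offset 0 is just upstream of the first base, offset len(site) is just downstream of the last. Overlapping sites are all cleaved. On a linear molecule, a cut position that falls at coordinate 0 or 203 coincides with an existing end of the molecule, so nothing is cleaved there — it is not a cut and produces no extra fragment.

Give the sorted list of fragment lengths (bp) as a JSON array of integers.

[1,1,2,2,2,3,5,5,5,6,6,7,7,7,8,8,9,10,10,10,11,11,13,14,18,22]

Site scan:
  TgoVI (CTGCC, off=5): starts [68, 103, 107, 127, 132, 156, 166, 188] → cuts [73, 108, 112, 132, 137, 161, 171, 193]
  LmaI (GAAAGGG, off=5): starts [8, 15, 76] → cuts [13, 20, 81]
  KluIX (GCCT, off=4): starts [1, 29, 40, 105, 109, 143, 174, 183] → cuts [5, 33, 44, 109, 113, 147, 178, 187]
  XjeIX (ACAC, off=3): starts [52, 83, 117, 119, 121, 123] → cuts [55, 86, 120, 122, 124, 126]

Pooled cuts: [5, 13, 20, 33, 44, 55, 73, 81, 86, 108, 109, 112, 113, 120, 122, 124, 126, 132, 137, 147, 161, 171, 178, 187, 193]

Fragments:
  [0,5): 5 bp
  [5,13): 8 bp
  [13,20): 7 bp
  [20,33): 13 bp
  [33,44): 11 bp
  [44,55): 11 bp
  [55,73): 18 bp
  [73,81): 8 bp
  [81,86): 5 bp
  [86,108): 22 bp
  [108,109): 1 bp
  [109,112): 3 bp
  [112,113): 1 bp
  [113,120): 7 bp
  [120,122): 2 bp
  [122,124): 2 bp
  [124,126): 2 bp
  [126,132): 6 bp
  [132,137): 5 bp
  [137,147): 10 bp
  [147,161): 14 bp
  [161,171): 10 bp
  [171,178): 7 bp
  [178,187): 9 bp
  [187,193): 6 bp
  [193,203): 10 bp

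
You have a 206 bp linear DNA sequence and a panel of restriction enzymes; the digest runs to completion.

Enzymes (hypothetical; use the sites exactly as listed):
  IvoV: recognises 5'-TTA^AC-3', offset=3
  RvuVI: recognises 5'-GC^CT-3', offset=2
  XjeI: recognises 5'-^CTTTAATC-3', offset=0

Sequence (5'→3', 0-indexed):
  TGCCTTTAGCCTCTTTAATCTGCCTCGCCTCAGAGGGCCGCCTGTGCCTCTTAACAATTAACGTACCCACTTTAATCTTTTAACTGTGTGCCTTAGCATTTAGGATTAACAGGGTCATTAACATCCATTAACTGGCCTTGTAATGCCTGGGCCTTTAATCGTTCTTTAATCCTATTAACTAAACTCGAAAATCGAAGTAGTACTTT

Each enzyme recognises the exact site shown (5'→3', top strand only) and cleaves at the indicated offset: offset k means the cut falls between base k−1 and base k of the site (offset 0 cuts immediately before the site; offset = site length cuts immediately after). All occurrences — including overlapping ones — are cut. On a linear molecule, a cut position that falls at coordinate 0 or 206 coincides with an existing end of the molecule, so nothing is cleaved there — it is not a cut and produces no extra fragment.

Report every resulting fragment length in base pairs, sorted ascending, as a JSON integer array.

Site scan:
  IvoV TTAAC/3: at [50, 57, 79, 105, 117, 127, 174] ⇒ [53, 60, 82, 108, 120, 130, 177]
  RvuVI GCCT/2: at [1, 8, 21, 26, 39, 45, 89, 134, 144, 150] ⇒ [3, 10, 23, 28, 41, 47, 91, 136, 146, 152]
  XjeI CTTTAATC/0: at [12, 69, 152, 163] ⇒ [12, 69, 152, 163]

Pooled cuts: [3, 10, 12, 23, 28, 41, 47, 53, 60, 69, 82, 91, 108, 120, 130, 136, 146, 152, 163, 177]

Fragment lengths:
  [0,3): 3 bp
  [3,10): 7 bp
  [10,12): 2 bp
  [12,23): 11 bp
  [23,28): 5 bp
  [28,41): 13 bp
  [41,47): 6 bp
  [47,53): 6 bp
  [53,60): 7 bp
  [60,69): 9 bp
  [69,82): 13 bp
  [82,91): 9 bp
  [91,108): 17 bp
  [108,120): 12 bp
  [120,130): 10 bp
  [130,136): 6 bp
  [136,146): 10 bp
  [146,152): 6 bp
  [152,163): 11 bp
  [163,177): 14 bp
  [177,206): 29 bp

[2,3,5,6,6,6,6,7,7,9,9,10,10,11,11,12,13,13,14,17,29]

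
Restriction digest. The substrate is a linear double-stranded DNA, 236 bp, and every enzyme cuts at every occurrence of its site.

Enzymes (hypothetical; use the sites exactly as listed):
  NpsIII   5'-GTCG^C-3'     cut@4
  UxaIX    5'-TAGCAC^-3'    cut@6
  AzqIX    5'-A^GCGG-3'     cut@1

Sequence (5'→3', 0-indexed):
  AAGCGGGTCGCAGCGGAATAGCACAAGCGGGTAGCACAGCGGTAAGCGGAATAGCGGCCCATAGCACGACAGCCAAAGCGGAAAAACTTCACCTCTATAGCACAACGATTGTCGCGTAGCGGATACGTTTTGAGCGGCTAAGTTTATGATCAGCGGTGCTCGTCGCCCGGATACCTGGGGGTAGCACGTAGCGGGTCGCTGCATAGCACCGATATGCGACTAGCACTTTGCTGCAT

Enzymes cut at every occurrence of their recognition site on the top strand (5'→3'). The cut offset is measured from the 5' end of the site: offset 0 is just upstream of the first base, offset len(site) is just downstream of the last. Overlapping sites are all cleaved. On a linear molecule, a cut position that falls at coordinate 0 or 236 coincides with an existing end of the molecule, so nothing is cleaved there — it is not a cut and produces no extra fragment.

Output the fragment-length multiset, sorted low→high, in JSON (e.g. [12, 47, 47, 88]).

Per-enzyme occurrences:
  NpsIII (GTCGC, off=4): starts [6, 110, 161, 194] → cuts [10, 114, 165, 198]
  UxaIX (TAGCAC, off=6): starts [18, 31, 61, 97, 181, 203, 220] → cuts [24, 37, 67, 103, 187, 209, 226]
  AzqIX (AGCGG, off=1): starts [1, 11, 25, 37, 44, 52, 76, 117, 132, 151, 189] → cuts [2, 12, 26, 38, 45, 53, 77, 118, 133, 152, 190]

All cut coordinates (distinct, sorted): [2, 10, 12, 24, 26, 37, 38, 45, 53, 67, 77, 103, 114, 118, 133, 152, 165, 187, 190, 198, 209, 226]

Fragments:
  [0,2): 2 bp
  [2,10): 8 bp
  [10,12): 2 bp
  [12,24): 12 bp
  [24,26): 2 bp
  [26,37): 11 bp
  [37,38): 1 bp
  [38,45): 7 bp
  [45,53): 8 bp
  [53,67): 14 bp
  [67,77): 10 bp
  [77,103): 26 bp
  [103,114): 11 bp
  [114,118): 4 bp
  [118,133): 15 bp
  [133,152): 19 bp
  [152,165): 13 bp
  [165,187): 22 bp
  [187,190): 3 bp
  [190,198): 8 bp
  [198,209): 11 bp
  [209,226): 17 bp
  [226,236): 10 bp

[1,2,2,2,3,4,7,8,8,8,10,10,11,11,11,12,13,14,15,17,19,22,26]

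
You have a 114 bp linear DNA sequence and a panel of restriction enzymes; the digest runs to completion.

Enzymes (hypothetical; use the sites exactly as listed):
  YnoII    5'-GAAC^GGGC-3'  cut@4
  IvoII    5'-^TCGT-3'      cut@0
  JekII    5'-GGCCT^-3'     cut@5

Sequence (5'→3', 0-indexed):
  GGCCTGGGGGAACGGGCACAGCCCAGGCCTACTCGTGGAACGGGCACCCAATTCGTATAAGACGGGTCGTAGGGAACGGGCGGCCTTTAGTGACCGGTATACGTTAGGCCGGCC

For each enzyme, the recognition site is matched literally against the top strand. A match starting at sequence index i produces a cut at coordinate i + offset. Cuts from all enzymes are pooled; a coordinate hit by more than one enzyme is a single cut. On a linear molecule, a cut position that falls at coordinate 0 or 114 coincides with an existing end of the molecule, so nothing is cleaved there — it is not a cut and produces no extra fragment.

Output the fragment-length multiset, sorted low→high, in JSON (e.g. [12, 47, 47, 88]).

Scan for sites:
  YnoII (GAACGGGC, off=4): starts [9, 37, 73] → cuts [13, 41, 77]
  IvoII (TCGT, off=0): starts [32, 52, 66] → cuts [32, 52, 66]
  JekII (GGCCT, off=5): starts [0, 25, 81] → cuts [5, 30, 86]

All cut coordinates (distinct, sorted): [5, 13, 30, 32, 41, 52, 66, 77, 86]

Fragment lengths:
  [0,5): 5 bp
  [5,13): 8 bp
  [13,30): 17 bp
  [30,32): 2 bp
  [32,41): 9 bp
  [41,52): 11 bp
  [52,66): 14 bp
  [66,77): 11 bp
  [77,86): 9 bp
  [86,114): 28 bp

[2,5,8,9,9,11,11,14,17,28]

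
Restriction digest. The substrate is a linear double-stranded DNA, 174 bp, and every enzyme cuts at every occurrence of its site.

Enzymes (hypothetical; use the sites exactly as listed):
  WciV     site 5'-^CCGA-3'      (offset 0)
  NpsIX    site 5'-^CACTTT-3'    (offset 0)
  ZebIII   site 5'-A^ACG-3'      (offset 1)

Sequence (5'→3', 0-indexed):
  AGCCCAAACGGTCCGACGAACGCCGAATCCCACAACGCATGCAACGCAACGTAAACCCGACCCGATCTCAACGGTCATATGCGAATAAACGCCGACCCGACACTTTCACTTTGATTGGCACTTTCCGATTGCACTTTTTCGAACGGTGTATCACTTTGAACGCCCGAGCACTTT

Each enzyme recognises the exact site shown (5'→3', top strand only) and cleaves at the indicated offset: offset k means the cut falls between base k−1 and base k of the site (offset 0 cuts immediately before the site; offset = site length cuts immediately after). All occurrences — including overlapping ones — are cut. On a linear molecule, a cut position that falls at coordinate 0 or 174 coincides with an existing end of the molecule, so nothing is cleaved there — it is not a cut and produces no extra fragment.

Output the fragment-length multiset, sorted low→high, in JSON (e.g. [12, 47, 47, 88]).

Scan for sites:
  WciV (CCGA, off=0): starts [12, 22, 56, 61, 91, 96, 124, 163] → cuts [12, 22, 56, 61, 91, 96, 124, 163]
  NpsIX (CACTTT, off=0): starts [100, 106, 118, 131, 151, 168] → cuts [100, 106, 118, 131, 151, 168]
  ZebIII (AACG, off=1): starts [6, 18, 33, 42, 47, 69, 87, 141, 158] → cuts [7, 19, 34, 43, 48, 70, 88, 142, 159]

All cut coordinates (distinct, sorted): [7, 12, 19, 22, 34, 43, 48, 56, 61, 70, 88, 91, 96, 100, 106, 118, 124, 131, 142, 151, 159, 163, 168]

Fragment lengths:
  [0,7): 7 bp
  [7,12): 5 bp
  [12,19): 7 bp
  [19,22): 3 bp
  [22,34): 12 bp
  [34,43): 9 bp
  [43,48): 5 bp
  [48,56): 8 bp
  [56,61): 5 bp
  [61,70): 9 bp
  [70,88): 18 bp
  [88,91): 3 bp
  [91,96): 5 bp
  [96,100): 4 bp
  [100,106): 6 bp
  [106,118): 12 bp
  [118,124): 6 bp
  [124,131): 7 bp
  [131,142): 11 bp
  [142,151): 9 bp
  [151,159): 8 bp
  [159,163): 4 bp
  [163,168): 5 bp
  [168,174): 6 bp

[3,3,4,4,5,5,5,5,5,6,6,6,7,7,7,8,8,9,9,9,11,12,12,18]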